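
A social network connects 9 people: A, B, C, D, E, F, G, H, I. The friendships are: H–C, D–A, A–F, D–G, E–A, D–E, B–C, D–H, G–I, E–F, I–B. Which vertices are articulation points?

Removing D increases the component count from 1 to 2, so D is a cut vertex.
By contrast removing E leaves 1 component; it is not a cut vertex. No other vertex is a cut vertex either.

D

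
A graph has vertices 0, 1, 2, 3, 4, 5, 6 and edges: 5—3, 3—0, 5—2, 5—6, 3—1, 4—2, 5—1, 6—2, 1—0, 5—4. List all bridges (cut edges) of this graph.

The edges on the cycle 5-3-0-1-5 are not bridges since each lies on that cycle.
Every edge lies on some cycle, so there are no bridges.

none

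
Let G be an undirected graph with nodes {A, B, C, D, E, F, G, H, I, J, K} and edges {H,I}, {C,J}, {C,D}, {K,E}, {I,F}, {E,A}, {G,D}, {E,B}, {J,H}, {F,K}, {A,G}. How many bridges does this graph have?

The edges on the cycle C-J-H-I-F-K-E-A-G-D-C are not bridges since each lies on that cycle.
But removing B-E disconnects B from E — this is a bridge.

1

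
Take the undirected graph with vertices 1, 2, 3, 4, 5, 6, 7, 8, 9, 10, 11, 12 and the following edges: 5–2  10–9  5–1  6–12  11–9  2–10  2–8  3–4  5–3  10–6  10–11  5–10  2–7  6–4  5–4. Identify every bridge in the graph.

1-5, 12-6, 2-7, 2-8

The edges on the cycle 5-2-10-5 are not bridges since each lies on that cycle.
But removing 7–2 disconnects 7 from 2; removing 8–2 disconnects 8 from 2; removing 6–12 disconnects 6 from 12; removing 1–5 disconnects 1 from 5 — these are bridges.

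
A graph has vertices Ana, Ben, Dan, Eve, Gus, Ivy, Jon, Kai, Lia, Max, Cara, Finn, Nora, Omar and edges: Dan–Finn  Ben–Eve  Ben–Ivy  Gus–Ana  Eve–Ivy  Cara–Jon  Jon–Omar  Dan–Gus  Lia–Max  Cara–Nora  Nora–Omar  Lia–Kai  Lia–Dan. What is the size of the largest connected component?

Starting from Ben we can reach Ben, Eve, Ivy. That is one component of size 3.
Starting from Jon we can reach Jon, Cara, Nora, Omar. That is one component of size 4.
Starting from Ana we can reach Ana, Dan, Gus, Kai, Lia, Max, Finn. That is one component of size 7.
The largest has 7 vertices.

7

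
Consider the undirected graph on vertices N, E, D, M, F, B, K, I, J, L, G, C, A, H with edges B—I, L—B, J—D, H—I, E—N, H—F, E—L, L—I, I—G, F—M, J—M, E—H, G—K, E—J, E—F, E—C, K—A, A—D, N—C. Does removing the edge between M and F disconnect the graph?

After removing M—F, the path M-J-E-F still connects them, so the edge is not a bridge.

No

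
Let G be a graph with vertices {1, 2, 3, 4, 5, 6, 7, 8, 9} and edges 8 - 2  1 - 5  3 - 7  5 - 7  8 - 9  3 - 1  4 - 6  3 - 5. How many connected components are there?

Starting from 4 we can reach 4, 6. That is one component of size 2.
Starting from 2 we can reach 2, 8, 9. That is one component of size 3.
Starting from 1 we can reach 1, 3, 5, 7. That is one component of size 4.
Total: 3 components.

3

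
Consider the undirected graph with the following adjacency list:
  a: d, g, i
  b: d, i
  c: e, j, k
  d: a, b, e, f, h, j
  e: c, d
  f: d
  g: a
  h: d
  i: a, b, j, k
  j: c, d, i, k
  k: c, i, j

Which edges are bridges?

The edges on the cycle d-a-i-b-d are not bridges since each lies on that cycle.
But removing d-f disconnects d from f; removing a-g disconnects a from g; removing d-h disconnects d from h — these are bridges.

a-g, d-f, d-h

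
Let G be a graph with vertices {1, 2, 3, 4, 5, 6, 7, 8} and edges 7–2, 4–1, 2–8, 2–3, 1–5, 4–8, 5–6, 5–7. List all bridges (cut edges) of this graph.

2-3, 5-6

The edges on the cycle 4-1-5-7-2-8-4 are not bridges since each lies on that cycle.
But removing 5–6 disconnects 5 from 6; removing 2–3 disconnects 2 from 3 — these are bridges.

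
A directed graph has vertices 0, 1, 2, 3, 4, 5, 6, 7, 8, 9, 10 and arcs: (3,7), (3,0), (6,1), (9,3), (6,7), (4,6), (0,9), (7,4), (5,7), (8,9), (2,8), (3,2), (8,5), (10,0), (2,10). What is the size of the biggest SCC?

{0, 2, 3, 8, 9, 10} are all mutually reachable — one SCC of size 6.
{4, 6, 7} are all mutually reachable — one SCC of size 3.
{1} is an SCC by itself.
{5} is an SCC by itself.
The largest has 6 vertices.

6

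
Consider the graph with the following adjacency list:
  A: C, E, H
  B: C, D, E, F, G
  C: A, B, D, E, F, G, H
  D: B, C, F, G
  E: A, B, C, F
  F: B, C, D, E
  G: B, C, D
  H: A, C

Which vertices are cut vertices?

Removing G, for instance, still leaves 1 component. No single vertex removal increases the component count — the graph has no articulation points.

none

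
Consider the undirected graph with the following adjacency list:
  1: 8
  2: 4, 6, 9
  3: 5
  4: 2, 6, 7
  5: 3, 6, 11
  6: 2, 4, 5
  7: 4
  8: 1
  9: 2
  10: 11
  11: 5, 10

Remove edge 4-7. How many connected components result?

Before removal there are 2 components.
4-7 is a bridge — removing it separates 4's side from 7's side.
After removal: 3 components.

3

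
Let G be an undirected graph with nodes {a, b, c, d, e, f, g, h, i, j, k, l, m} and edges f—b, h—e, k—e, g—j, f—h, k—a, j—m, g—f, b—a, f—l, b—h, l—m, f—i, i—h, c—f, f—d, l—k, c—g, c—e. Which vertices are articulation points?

f

Removing f increases the component count from 1 to 2, so f is a cut vertex.
By contrast removing i leaves 1 component; it is not a cut vertex. No other vertex is a cut vertex either.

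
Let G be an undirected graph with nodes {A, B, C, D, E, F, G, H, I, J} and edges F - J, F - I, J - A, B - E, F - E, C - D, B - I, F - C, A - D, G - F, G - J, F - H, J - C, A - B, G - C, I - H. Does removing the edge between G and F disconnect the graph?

No

After removing G - F, the path G-C-F still connects them, so the edge is not a bridge.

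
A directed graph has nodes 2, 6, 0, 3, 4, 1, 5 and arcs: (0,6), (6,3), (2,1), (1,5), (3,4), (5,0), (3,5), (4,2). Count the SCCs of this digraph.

1

{0, 1, 2, 3, 4, 5, 6} are all mutually reachable — one SCC of size 7.
That gives 1 strongly connected component.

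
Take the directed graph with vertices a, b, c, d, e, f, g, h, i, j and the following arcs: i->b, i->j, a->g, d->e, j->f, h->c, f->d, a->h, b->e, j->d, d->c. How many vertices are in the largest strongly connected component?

1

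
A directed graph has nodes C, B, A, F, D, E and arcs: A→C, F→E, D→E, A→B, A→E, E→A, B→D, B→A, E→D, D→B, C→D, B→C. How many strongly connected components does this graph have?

2

{A, B, C, D, E} are all mutually reachable — one SCC of size 5.
{F} is an SCC by itself.
That gives 2 strongly connected components.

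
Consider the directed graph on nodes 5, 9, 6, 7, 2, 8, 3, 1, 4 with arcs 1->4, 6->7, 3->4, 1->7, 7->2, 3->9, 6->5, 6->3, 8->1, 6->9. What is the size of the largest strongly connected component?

1

{7} is an SCC by itself.
{9} is an SCC by itself.
{1} is an SCC by itself.
{8} is an SCC by itself.
{3} is an SCC by itself.
(and 4 more singleton SCCs)
The largest has 1 vertex.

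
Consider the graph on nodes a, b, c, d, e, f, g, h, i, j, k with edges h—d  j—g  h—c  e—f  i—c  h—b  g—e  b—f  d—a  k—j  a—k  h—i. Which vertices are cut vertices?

Removing h increases the component count from 1 to 2, so h is a cut vertex.
By contrast removing k leaves 1 component; it is not a cut vertex. No other vertex is a cut vertex either.

h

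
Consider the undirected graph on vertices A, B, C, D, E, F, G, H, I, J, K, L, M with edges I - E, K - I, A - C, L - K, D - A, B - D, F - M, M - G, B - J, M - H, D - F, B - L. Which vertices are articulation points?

Removing A increases the component count from 1 to 2, so A is a cut vertex.
Removing B increases the component count from 1 to 3, so B is a cut vertex.
Removing D increases the component count from 1 to 3, so D is a cut vertex.
Likewise F, I, K, L, M are cut vertices.
By contrast removing C leaves 1 component; it is not a cut vertex. No other vertex is a cut vertex either.

A, B, D, F, I, K, L, M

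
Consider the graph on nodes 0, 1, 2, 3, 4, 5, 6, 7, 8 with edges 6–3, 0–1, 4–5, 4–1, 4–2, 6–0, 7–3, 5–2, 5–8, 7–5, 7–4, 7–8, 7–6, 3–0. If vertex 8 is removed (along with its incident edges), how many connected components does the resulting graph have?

With 8 gone, the remaining components are: {0, 1, 2, 3, 4, 5, 6, 7}.
That is 1 component.

1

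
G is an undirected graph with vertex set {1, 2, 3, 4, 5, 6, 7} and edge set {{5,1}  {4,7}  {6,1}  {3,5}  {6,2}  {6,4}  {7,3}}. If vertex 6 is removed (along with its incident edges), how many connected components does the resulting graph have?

2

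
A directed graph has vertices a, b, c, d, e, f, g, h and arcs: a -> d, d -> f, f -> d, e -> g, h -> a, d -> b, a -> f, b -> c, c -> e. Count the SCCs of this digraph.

7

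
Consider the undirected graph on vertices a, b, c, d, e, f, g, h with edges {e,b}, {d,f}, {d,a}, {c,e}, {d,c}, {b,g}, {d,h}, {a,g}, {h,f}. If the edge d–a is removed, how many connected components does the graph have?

d and a are still connected via d-c-e-b-g-a, so the component count stays at 1.

1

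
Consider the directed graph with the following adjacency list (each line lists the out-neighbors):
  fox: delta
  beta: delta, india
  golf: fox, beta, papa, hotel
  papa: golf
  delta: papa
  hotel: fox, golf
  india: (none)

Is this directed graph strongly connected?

There is no directed path from india to fox, so the graph is not strongly connected.

No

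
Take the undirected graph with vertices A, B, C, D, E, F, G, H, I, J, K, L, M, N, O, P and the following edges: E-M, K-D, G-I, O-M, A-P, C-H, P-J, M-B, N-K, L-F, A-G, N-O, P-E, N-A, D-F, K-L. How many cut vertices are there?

Removing A increases the component count from 2 to 3, so A is a cut vertex.
Removing G increases the component count from 2 to 3, so G is a cut vertex.
Removing K increases the component count from 2 to 3, so K is a cut vertex.
Likewise M, N, P are cut vertices.
By contrast removing I leaves 2 components; it is not a cut vertex. No other vertex is a cut vertex either.

6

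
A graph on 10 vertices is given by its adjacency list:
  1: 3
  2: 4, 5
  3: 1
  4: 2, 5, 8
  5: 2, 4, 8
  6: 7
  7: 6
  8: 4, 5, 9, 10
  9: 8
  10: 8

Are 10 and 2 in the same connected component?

Yes

From 10 we can reach 2, 4, 5, 8, 9, 10, which includes 2.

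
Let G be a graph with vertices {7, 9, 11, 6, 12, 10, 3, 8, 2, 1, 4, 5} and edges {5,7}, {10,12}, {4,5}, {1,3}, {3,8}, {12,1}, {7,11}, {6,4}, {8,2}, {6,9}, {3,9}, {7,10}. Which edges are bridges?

11-7, 2-8, 3-8

The edges on the cycle 6-4-5-7-10-12-1-3-9-6 are not bridges since each lies on that cycle.
But removing 8—2 disconnects 8 from 2; removing 11—7 disconnects 11 from 7; removing 8—3 disconnects 8 from 3 — these are bridges.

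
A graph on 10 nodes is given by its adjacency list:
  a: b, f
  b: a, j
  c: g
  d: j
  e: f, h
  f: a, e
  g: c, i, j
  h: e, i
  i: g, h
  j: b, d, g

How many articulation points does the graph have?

Removing g increases the component count from 1 to 2, so g is a cut vertex.
Removing j increases the component count from 1 to 2, so j is a cut vertex.
By contrast removing a leaves 1 component; it is not a cut vertex. No other vertex is a cut vertex either.

2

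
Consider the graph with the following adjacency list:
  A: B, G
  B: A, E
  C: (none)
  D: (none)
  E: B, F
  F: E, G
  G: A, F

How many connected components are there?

D is isolated — a component by itself.
C is isolated — a component by itself.
Starting from A we can reach A, B, E, F, G. That is one component of size 5.
Total: 3 components.

3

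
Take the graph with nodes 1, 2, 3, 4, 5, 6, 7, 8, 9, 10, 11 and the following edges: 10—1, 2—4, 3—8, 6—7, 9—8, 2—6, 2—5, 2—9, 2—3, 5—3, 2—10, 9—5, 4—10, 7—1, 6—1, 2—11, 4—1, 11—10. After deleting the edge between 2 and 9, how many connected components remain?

2 and 9 are still connected via 2-5-9, so the component count stays at 1.

1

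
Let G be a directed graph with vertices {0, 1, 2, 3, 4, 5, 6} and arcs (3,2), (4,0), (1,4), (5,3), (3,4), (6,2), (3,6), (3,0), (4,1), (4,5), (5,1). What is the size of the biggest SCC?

{1, 3, 4, 5} are all mutually reachable — one SCC of size 4.
{0} is an SCC by itself.
{2} is an SCC by itself.
{6} is an SCC by itself.
The largest has 4 vertices.

4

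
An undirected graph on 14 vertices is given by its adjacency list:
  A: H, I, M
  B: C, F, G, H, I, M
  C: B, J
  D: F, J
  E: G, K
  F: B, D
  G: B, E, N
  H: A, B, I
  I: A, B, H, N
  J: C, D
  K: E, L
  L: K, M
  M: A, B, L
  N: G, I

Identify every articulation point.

B

Removing B increases the component count from 1 to 2, so B is a cut vertex.
By contrast removing G leaves 1 component; it is not a cut vertex. No other vertex is a cut vertex either.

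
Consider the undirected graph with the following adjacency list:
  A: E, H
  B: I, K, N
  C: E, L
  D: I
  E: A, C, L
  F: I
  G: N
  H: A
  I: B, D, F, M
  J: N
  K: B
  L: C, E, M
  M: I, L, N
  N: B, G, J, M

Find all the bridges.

A-E, A-H, B-K, D-I, F-I, G-N, J-N, L-M

The edges on the cycle L-E-C-L are not bridges since each lies on that cycle.
But removing A-H disconnects A from H; removing I-D disconnects I from D; removing G-N disconnects G from N; removing J-N disconnects J from N — these are bridges.
In total 8 edges are bridges.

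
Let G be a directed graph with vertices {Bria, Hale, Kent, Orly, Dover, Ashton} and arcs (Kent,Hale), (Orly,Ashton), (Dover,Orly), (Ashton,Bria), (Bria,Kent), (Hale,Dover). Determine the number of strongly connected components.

{Bria, Hale, Kent, Orly, Dover, Ashton} are all mutually reachable — one SCC of size 6.
That gives 1 strongly connected component.

1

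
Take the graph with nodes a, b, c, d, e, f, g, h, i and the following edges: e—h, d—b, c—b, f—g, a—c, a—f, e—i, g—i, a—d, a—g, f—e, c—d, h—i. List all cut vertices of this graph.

a

Removing a increases the component count from 1 to 2, so a is a cut vertex.
By contrast removing c leaves 1 component; it is not a cut vertex. No other vertex is a cut vertex either.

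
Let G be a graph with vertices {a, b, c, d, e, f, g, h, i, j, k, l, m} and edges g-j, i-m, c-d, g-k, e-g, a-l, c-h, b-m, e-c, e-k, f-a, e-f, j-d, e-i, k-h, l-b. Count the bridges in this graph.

0

The edges on the cycle e-g-j-d-c-e are not bridges since each lies on that cycle.
Every edge lies on some cycle, so there are no bridges.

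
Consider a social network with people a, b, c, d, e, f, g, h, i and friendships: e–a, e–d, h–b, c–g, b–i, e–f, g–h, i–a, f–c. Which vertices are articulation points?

Removing e increases the component count from 1 to 2, so e is a cut vertex.
By contrast removing d leaves 1 component; it is not a cut vertex. No other vertex is a cut vertex either.

e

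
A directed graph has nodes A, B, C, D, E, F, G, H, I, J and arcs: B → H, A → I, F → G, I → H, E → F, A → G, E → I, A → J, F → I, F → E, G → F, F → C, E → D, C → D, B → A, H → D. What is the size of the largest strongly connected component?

{E, F, G} are all mutually reachable — one SCC of size 3.
{H} is an SCC by itself.
{B} is an SCC by itself.
{J} is an SCC by itself.
{D} is an SCC by itself.
(and 3 more singleton SCCs)
The largest has 3 vertices.

3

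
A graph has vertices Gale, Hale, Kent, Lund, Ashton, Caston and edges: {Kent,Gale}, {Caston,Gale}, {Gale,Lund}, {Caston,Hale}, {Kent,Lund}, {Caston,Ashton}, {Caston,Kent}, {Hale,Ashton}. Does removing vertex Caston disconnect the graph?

Yes

Deleting Caston raises the number of components from 1 to 2, so Caston is a cut vertex.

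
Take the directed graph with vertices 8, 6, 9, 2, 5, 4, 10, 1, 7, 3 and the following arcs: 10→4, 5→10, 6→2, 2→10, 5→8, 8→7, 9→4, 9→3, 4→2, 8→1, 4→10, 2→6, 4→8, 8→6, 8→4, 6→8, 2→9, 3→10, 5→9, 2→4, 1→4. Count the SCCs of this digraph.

{1, 2, 3, 4, 6, 8, 9, 10} are all mutually reachable — one SCC of size 8.
{7} is an SCC by itself.
{5} is an SCC by itself.
That gives 3 strongly connected components.

3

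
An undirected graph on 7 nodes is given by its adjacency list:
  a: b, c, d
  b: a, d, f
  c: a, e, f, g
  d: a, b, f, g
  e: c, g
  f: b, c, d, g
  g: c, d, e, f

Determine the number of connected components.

Starting from a we can reach a, b, c, d, e, f, g. That is one component of size 7.
Total: 1 component.

1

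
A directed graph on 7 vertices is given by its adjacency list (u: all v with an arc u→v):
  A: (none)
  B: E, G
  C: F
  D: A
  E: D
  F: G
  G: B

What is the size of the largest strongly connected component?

2

{B, G} are all mutually reachable — one SCC of size 2.
{A} is an SCC by itself.
{F} is an SCC by itself.
{E} is an SCC by itself.
{C} is an SCC by itself.
(and 1 more singleton SCC)
The largest has 2 vertices.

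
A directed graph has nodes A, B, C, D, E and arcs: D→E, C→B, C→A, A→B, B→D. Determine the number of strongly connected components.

{D} is an SCC by itself.
{A} is an SCC by itself.
{B} is an SCC by itself.
{C} is an SCC by itself.
{E} is an SCC by itself.
That gives 5 strongly connected components.

5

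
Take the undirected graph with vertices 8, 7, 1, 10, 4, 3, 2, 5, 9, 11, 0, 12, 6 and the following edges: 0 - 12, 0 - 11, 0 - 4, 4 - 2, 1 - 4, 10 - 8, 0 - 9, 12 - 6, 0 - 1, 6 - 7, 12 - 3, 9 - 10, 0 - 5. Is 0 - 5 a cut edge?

Yes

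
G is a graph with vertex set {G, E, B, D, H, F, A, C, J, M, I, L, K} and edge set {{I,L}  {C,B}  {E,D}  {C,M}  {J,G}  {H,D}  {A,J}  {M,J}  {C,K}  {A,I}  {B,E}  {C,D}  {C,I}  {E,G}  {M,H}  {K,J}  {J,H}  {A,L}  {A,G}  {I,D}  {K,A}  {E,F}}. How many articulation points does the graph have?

1

Removing E increases the component count from 1 to 2, so E is a cut vertex.
By contrast removing C leaves 1 component; it is not a cut vertex. No other vertex is a cut vertex either.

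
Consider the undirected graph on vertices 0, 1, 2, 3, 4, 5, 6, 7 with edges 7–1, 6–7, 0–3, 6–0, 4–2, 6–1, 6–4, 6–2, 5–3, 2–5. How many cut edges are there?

0

The edges on the cycle 6-7-1-6 are not bridges since each lies on that cycle.
Every edge lies on some cycle, so there are no bridges.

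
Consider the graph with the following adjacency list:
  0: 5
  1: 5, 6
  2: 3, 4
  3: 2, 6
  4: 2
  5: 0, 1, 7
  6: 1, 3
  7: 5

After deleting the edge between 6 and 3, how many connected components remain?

Before removal there is 1 component.
6-3 is a bridge — removing it separates 6's side from 3's side.
After removal: 2 components.

2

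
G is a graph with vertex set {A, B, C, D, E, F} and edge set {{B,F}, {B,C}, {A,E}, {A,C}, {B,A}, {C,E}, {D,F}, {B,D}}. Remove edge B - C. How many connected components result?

B and C are still connected via B-A-C, so the component count stays at 1.

1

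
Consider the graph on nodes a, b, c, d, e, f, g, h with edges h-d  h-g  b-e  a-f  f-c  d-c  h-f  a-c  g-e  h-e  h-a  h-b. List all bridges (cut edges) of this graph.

The edges on the cycle h-d-c-f-h are not bridges since each lies on that cycle.
Every edge lies on some cycle, so there are no bridges.

none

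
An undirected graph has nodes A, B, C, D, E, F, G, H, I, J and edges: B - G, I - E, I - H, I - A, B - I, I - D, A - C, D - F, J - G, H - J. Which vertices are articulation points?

A, D, I

Removing A increases the component count from 1 to 2, so A is a cut vertex.
Removing D increases the component count from 1 to 2, so D is a cut vertex.
Removing I increases the component count from 1 to 4, so I is a cut vertex.
By contrast removing J leaves 1 component; it is not a cut vertex. No other vertex is a cut vertex either.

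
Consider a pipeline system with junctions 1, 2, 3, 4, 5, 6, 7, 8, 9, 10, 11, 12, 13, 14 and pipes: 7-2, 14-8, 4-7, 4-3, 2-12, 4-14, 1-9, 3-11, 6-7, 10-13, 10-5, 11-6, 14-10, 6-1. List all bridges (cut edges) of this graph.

1-6, 1-9, 10-13, 10-14, 10-5, 12-2, 14-4, 14-8, 2-7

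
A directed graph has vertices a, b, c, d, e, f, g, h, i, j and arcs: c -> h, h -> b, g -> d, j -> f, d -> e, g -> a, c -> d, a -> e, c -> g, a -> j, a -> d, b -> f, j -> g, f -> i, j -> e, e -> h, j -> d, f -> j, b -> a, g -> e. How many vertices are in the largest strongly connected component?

{a, b, d, e, f, g, h, j} are all mutually reachable — one SCC of size 8.
{c} is an SCC by itself.
{i} is an SCC by itself.
The largest has 8 vertices.

8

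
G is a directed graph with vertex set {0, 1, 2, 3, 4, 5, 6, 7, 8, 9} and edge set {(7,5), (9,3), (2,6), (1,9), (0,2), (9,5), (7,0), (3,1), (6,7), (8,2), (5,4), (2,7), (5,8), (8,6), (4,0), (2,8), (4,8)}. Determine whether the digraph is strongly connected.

No

There is no directed path from 2 to 3, so the graph is not strongly connected.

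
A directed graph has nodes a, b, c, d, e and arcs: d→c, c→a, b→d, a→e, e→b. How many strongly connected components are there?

{a, b, c, d, e} are all mutually reachable — one SCC of size 5.
That gives 1 strongly connected component.

1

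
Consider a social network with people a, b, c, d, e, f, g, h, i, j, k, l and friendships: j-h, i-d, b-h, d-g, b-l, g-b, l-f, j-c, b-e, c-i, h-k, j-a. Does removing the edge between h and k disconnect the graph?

Removing h-k leaves no path between h and k: the component count goes from 1 to 2. So it is a bridge.

Yes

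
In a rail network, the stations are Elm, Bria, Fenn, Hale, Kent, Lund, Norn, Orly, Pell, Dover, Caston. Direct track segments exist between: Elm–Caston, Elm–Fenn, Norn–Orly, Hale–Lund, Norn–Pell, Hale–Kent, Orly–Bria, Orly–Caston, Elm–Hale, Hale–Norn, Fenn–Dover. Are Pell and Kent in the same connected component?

From Pell we can reach Elm, Bria, Fenn, Hale, Kent, Lund, Norn, Orly, Pell, Dover, Caston, which includes Kent.

Yes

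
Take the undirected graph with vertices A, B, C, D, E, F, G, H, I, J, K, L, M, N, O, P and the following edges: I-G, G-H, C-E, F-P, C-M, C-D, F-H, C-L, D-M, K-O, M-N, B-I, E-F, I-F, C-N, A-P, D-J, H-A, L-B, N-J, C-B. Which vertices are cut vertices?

C

Removing C increases the component count from 2 to 3, so C is a cut vertex.
By contrast removing D leaves 2 components; it is not a cut vertex. No other vertex is a cut vertex either.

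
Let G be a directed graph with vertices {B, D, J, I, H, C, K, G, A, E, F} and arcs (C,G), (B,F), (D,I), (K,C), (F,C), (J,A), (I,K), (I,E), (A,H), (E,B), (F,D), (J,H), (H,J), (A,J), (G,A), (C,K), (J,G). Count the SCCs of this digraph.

{B, D, E, F, I} are all mutually reachable — one SCC of size 5.
{A, G, H, J} are all mutually reachable — one SCC of size 4.
{C, K} are all mutually reachable — one SCC of size 2.
That gives 3 strongly connected components.

3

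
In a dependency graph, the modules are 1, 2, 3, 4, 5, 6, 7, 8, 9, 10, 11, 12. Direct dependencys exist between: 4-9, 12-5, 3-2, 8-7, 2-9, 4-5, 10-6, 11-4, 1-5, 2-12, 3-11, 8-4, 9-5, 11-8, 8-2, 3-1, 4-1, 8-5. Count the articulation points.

1

Removing 8 increases the component count from 2 to 3, so 8 is a cut vertex.
By contrast removing 11 leaves 2 components; it is not a cut vertex. No other vertex is a cut vertex either.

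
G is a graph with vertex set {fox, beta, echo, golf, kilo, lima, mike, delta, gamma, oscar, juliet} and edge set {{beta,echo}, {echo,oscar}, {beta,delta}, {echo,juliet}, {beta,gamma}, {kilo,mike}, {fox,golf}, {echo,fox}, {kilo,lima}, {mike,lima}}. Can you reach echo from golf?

From golf we can reach fox, beta, echo, golf, delta, gamma, oscar, juliet, which includes echo.

Yes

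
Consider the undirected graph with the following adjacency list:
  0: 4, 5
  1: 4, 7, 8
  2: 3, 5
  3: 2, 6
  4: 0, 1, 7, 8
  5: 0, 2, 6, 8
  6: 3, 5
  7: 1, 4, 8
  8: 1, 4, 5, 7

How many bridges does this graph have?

0

The edges on the cycle 4-7-1-4 are not bridges since each lies on that cycle.
Every edge lies on some cycle, so there are no bridges.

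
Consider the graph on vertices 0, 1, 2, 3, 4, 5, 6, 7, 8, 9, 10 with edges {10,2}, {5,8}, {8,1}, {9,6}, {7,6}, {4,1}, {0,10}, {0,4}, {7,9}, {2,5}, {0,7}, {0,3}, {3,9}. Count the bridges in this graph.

The edges on the cycle 0-10-2-5-8-1-4-0 are not bridges since each lies on that cycle.
Every edge lies on some cycle, so there are no bridges.

0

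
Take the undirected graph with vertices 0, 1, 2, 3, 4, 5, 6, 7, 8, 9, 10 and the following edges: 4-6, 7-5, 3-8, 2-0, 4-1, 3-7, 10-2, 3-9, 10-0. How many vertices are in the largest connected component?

Starting from 1 we can reach 1, 4, 6. That is one component of size 3.
Starting from 0 we can reach 0, 2, 10. That is one component of size 3.
Starting from 3 we can reach 3, 5, 7, 8, 9. That is one component of size 5.
The largest has 5 vertices.

5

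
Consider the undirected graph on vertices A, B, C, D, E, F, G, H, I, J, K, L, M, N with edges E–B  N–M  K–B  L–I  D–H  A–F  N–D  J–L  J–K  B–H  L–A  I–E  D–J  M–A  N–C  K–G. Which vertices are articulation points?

A, K, N

Removing A increases the component count from 1 to 2, so A is a cut vertex.
Removing K increases the component count from 1 to 2, so K is a cut vertex.
Removing N increases the component count from 1 to 2, so N is a cut vertex.
By contrast removing G leaves 1 component; it is not a cut vertex. No other vertex is a cut vertex either.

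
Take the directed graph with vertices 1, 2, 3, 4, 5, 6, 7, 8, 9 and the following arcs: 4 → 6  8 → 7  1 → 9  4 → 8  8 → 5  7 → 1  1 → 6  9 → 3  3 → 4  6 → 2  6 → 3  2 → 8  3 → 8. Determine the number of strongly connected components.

2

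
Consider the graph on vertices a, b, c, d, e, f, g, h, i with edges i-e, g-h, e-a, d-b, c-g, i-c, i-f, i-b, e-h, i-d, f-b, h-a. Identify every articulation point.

i

Removing i increases the component count from 1 to 2, so i is a cut vertex.
By contrast removing f leaves 1 component; it is not a cut vertex. No other vertex is a cut vertex either.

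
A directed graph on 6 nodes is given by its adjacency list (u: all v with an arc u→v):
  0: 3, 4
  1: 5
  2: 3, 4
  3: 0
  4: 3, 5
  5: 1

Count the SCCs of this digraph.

3

{0, 3, 4} are all mutually reachable — one SCC of size 3.
{1, 5} are all mutually reachable — one SCC of size 2.
{2} is an SCC by itself.
That gives 3 strongly connected components.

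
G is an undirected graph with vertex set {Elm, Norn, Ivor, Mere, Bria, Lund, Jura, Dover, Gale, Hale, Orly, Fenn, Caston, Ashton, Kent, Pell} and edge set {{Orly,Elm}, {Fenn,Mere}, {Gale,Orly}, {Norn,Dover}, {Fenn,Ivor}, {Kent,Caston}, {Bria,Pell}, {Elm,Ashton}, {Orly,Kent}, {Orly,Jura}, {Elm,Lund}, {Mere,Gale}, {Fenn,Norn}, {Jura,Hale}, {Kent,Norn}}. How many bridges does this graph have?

9

The edges on the cycle Fenn-Mere-Gale-Orly-Kent-Norn-Fenn are not bridges since each lies on that cycle.
But removing Elm - Ashton disconnects Elm from Ashton; removing Jura - Hale disconnects Jura from Hale; removing Orly - Jura disconnects Orly from Jura; removing Kent - Caston disconnects Kent from Caston — these are bridges.
In total 9 edges are bridges.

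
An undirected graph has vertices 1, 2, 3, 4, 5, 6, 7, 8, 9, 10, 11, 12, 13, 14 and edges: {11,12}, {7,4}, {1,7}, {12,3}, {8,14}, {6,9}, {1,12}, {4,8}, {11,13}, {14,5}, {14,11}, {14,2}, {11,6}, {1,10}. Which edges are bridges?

The edges on the cycle 1-7-4-8-14-11-12-1 are not bridges since each lies on that cycle.
But removing 6-9 disconnects 6 from 9; removing 6-11 disconnects 6 from 11; removing 3-12 disconnects 3 from 12; removing 14-5 disconnects 14 from 5 — these are bridges.
In total 7 edges are bridges.

1-10, 11-13, 11-6, 12-3, 14-2, 14-5, 6-9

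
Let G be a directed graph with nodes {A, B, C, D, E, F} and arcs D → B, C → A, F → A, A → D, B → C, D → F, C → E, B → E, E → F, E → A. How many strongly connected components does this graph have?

1

{A, B, C, D, E, F} are all mutually reachable — one SCC of size 6.
That gives 1 strongly connected component.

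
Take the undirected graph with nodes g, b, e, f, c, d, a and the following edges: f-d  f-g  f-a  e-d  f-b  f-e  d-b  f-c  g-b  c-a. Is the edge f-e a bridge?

After removing f-e, the path f-d-e still connects them, so the edge is not a bridge.

No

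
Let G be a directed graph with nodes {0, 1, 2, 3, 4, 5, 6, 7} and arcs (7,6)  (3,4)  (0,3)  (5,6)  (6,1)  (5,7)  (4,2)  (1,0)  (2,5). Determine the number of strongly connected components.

{0, 1, 2, 3, 4, 5, 6, 7} are all mutually reachable — one SCC of size 8.
That gives 1 strongly connected component.

1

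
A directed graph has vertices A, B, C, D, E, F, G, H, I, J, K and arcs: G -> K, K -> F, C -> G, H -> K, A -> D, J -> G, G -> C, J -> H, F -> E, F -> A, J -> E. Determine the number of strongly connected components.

10

{C, G} are all mutually reachable — one SCC of size 2.
{D} is an SCC by itself.
{B} is an SCC by itself.
{K} is an SCC by itself.
{I} is an SCC by itself.
(and 5 more singleton SCCs)
That gives 10 strongly connected components.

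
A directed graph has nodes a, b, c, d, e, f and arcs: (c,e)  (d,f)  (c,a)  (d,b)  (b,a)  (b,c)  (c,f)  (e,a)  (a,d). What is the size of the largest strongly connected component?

5

{a, b, c, d, e} are all mutually reachable — one SCC of size 5.
{f} is an SCC by itself.
The largest has 5 vertices.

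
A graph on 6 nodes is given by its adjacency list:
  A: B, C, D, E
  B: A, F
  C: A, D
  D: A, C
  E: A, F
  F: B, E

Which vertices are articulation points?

A

Removing A increases the component count from 1 to 2, so A is a cut vertex.
By contrast removing B leaves 1 component; it is not a cut vertex. No other vertex is a cut vertex either.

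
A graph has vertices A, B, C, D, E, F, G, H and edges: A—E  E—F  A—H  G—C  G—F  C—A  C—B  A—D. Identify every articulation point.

A, C

Removing A increases the component count from 1 to 3, so A is a cut vertex.
Removing C increases the component count from 1 to 2, so C is a cut vertex.
By contrast removing G leaves 1 component; it is not a cut vertex. No other vertex is a cut vertex either.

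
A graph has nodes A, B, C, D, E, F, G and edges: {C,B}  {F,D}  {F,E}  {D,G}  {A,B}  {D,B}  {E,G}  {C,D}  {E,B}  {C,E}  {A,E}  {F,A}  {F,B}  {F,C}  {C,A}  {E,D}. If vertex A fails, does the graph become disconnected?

Deleting A leaves 1 component (was 1) (its neighbors B, C, E, F remain connected to each other), so A is not a cut vertex.

No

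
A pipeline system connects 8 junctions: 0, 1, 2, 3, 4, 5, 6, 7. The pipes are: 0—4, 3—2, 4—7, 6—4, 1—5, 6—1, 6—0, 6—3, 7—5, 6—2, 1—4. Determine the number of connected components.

Starting from 0 we can reach 0, 1, 2, 3, 4, 5, 6, 7. That is one component of size 8.
Total: 1 component.

1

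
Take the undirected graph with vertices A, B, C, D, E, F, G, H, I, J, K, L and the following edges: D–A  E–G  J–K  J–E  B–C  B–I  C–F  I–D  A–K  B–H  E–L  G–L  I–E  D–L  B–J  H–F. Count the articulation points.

1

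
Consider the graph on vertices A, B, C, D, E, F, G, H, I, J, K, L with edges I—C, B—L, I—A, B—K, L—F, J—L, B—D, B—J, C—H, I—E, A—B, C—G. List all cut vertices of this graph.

Removing A increases the component count from 1 to 2, so A is a cut vertex.
Removing B increases the component count from 1 to 4, so B is a cut vertex.
Removing C increases the component count from 1 to 3, so C is a cut vertex.
Likewise I, L are cut vertices.
By contrast removing G leaves 1 component; it is not a cut vertex. No other vertex is a cut vertex either.

A, B, C, I, L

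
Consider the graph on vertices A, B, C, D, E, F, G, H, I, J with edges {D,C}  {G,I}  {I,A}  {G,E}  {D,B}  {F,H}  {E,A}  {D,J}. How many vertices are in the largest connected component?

4

Starting from F we can reach F, H. That is one component of size 2.
Starting from B we can reach B, C, D, J. That is one component of size 4.
Starting from A we can reach A, E, G, I. That is one component of size 4.
The largest has 4 vertices.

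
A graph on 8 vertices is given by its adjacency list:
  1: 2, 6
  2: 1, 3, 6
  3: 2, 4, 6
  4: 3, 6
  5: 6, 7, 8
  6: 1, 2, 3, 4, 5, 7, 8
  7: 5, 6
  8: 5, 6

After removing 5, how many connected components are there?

1

With 5 gone, the remaining components are: {1, 2, 3, 4, 6, 7, 8}.
That is 1 component.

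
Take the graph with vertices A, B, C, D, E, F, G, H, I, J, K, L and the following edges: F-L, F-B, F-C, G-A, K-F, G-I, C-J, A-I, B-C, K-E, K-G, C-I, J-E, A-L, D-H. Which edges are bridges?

D-H

The edges on the cycle K-G-A-I-C-B-F-K are not bridges since each lies on that cycle.
But removing D-H disconnects D from H — this is a bridge.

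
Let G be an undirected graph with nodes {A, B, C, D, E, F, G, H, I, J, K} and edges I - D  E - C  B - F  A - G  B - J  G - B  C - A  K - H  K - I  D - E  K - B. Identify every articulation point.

Removing B increases the component count from 1 to 3, so B is a cut vertex.
Removing K increases the component count from 1 to 2, so K is a cut vertex.
By contrast removing D leaves 1 component; it is not a cut vertex. No other vertex is a cut vertex either.

B, K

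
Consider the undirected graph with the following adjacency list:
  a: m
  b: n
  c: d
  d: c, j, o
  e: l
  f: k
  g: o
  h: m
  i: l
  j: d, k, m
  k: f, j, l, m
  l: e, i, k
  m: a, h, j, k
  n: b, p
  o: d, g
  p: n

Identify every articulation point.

d, j, k, l, m, n, o

Removing d increases the component count from 2 to 4, so d is a cut vertex.
Removing j increases the component count from 2 to 3, so j is a cut vertex.
Removing k increases the component count from 2 to 4, so k is a cut vertex.
Likewise l, m, n, o are cut vertices.
By contrast removing g leaves 2 components; it is not a cut vertex. No other vertex is a cut vertex either.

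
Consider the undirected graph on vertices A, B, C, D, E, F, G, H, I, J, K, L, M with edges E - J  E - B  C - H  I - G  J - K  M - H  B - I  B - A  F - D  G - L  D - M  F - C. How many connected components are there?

2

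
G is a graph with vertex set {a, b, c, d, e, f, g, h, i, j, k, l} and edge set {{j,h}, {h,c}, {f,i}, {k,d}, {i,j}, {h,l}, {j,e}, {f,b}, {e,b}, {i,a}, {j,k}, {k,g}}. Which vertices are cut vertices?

Removing h increases the component count from 1 to 3, so h is a cut vertex.
Removing i increases the component count from 1 to 2, so i is a cut vertex.
Removing j increases the component count from 1 to 3, so j is a cut vertex.
Likewise k is a cut vertex.
By contrast removing d leaves 1 component; it is not a cut vertex. No other vertex is a cut vertex either.

h, i, j, k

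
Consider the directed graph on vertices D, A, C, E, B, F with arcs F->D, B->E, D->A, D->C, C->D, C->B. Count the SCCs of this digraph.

5

{C, D} are all mutually reachable — one SCC of size 2.
{A} is an SCC by itself.
{F} is an SCC by itself.
{E} is an SCC by itself.
{B} is an SCC by itself.
That gives 5 strongly connected components.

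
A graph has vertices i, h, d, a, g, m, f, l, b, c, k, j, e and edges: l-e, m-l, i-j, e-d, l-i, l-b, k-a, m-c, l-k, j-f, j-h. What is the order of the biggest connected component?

g is isolated — a component by itself.
Starting from a we can reach a, b, c, d, e, f, h, i, j, k, l, m. That is one component of size 12.
The largest has 12 vertices.

12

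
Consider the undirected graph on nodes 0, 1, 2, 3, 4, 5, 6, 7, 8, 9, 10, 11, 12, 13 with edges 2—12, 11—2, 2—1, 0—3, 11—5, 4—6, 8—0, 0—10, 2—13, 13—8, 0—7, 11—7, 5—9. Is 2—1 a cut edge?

Removing 2—1 leaves no path between 2 and 1: the component count goes from 2 to 3. So it is a bridge.

Yes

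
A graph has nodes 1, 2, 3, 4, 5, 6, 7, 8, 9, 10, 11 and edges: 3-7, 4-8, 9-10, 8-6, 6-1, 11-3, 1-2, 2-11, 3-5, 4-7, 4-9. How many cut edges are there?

3

The edges on the cycle 4-8-6-1-2-11-3-7-4 are not bridges since each lies on that cycle.
But removing 9-10 disconnects 9 from 10; removing 5-3 disconnects 5 from 3; removing 4-9 disconnects 4 from 9 — these are bridges.
That makes 3 bridges.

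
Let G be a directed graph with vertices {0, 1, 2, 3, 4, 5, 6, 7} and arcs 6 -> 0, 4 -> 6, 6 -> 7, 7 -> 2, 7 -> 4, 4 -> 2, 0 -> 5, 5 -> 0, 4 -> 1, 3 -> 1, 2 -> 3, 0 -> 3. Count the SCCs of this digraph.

5

{4, 6, 7} are all mutually reachable — one SCC of size 3.
{0, 5} are all mutually reachable — one SCC of size 2.
{3} is an SCC by itself.
{2} is an SCC by itself.
{1} is an SCC by itself.
That gives 5 strongly connected components.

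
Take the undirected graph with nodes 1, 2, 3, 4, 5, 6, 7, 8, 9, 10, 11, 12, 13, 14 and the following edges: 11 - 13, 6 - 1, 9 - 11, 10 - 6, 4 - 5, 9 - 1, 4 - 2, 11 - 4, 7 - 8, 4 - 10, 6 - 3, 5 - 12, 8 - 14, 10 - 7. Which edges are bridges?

10-7, 11-13, 12-5, 14-8, 2-4, 3-6, 4-5, 7-8

The edges on the cycle 9-11-4-10-6-1-9 are not bridges since each lies on that cycle.
But removing 4 - 5 disconnects 4 from 5; removing 7 - 10 disconnects 7 from 10; removing 13 - 11 disconnects 13 from 11; removing 7 - 8 disconnects 7 from 8 — these are bridges.
In total 8 edges are bridges.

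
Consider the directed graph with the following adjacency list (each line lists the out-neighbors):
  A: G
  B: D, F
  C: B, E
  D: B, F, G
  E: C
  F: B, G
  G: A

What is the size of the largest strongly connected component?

3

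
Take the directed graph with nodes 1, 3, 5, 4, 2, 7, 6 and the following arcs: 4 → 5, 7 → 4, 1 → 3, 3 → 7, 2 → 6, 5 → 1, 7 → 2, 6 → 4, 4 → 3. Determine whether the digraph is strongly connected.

Yes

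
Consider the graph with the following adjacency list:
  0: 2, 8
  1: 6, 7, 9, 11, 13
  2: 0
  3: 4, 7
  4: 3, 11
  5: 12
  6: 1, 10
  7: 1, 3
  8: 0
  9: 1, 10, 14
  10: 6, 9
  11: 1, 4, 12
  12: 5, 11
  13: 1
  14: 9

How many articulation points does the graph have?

Removing 0 increases the component count from 2 to 3, so 0 is a cut vertex.
Removing 1 increases the component count from 2 to 4, so 1 is a cut vertex.
Removing 9 increases the component count from 2 to 3, so 9 is a cut vertex.
Likewise 11, 12 are cut vertices.
By contrast removing 8 leaves 2 components; it is not a cut vertex. No other vertex is a cut vertex either.

5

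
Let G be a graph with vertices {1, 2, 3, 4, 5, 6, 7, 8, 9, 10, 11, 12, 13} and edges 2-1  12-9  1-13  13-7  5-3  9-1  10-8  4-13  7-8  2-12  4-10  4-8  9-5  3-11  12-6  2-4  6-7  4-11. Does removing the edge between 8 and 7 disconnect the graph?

No

After removing 8-7, the path 8-4-13-7 still connects them, so the edge is not a bridge.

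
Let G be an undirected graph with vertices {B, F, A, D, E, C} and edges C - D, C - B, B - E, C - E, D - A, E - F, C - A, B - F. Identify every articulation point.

Removing C increases the component count from 1 to 2, so C is a cut vertex.
By contrast removing B leaves 1 component; it is not a cut vertex. No other vertex is a cut vertex either.

C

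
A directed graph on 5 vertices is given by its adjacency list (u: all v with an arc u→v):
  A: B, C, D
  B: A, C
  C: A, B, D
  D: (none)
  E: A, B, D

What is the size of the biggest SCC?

3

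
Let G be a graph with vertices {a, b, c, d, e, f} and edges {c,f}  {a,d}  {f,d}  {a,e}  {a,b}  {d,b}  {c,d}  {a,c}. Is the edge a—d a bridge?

After removing a—d, the path a-c-d still connects them, so the edge is not a bridge.

No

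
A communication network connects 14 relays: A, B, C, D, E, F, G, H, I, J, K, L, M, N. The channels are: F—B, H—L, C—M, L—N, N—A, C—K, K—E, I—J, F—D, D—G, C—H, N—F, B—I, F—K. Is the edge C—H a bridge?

After removing C—H, the path C-K-F-N-L-H still connects them, so the edge is not a bridge.

No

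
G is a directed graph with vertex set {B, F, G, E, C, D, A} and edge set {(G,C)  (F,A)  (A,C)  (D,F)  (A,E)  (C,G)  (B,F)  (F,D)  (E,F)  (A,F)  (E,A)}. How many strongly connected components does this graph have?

{A, D, E, F} are all mutually reachable — one SCC of size 4.
{C, G} are all mutually reachable — one SCC of size 2.
{B} is an SCC by itself.
That gives 3 strongly connected components.

3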